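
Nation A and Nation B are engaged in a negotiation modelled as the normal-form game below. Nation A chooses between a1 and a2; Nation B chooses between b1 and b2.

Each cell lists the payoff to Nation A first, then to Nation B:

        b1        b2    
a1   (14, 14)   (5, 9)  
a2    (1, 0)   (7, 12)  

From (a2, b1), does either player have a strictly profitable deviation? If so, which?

Both

Nation A at (a2, b1) earns 1; deviating to a1 yields 14 — a strict improvement.
Nation B earns 0; deviating to b2 yields 12 — a strict improvement.
Both Nation A and Nation B have strictly profitable deviations.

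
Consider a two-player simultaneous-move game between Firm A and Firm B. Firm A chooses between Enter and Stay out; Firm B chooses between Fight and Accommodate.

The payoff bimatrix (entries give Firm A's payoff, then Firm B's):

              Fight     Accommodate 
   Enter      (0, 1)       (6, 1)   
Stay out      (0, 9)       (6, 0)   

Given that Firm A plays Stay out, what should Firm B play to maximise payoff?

Fight

Against Stay out, Firm B earns 9 from Fight and 0 from Accommodate.
So Fight is the best response.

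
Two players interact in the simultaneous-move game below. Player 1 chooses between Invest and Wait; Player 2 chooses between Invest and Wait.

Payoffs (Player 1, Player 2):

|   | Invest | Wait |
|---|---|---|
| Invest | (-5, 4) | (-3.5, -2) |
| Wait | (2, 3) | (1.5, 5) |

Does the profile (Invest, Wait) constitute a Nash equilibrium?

At (Invest, Wait), Player 1 earns -3.5; switching to Wait would give 1.5, so Player 1 would deviate.
Player 2 earns -2; switching to Invest would give 4, so Player 2 would deviate.
Since at least one player can profitably deviate, this is not a Nash equilibrium.

No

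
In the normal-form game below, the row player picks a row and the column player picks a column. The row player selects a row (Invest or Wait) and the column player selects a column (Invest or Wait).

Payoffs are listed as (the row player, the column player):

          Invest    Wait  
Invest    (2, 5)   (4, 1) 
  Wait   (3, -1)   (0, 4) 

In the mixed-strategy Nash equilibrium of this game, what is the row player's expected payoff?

12/5

First find q, the probability the column player plays Invest, from the row player's indifference between Invest and Wait: 2q + 4(1−q) = 3q, giving q = 4/5.
Since the row player is indifferent in equilibrium, the row player's expected payoff equals the payoff from either row against (4/5, 1/5). Using Invest: 2(4/5) + 4(1/5) = 12/5.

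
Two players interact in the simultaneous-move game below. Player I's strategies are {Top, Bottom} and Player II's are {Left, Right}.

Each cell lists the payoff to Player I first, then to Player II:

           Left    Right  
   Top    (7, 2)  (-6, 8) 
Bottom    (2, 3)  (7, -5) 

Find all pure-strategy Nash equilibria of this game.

none

(Top, Left): Player II prefers Right (8 > 2) — not an equilibrium.
(Top, Right): Player I prefers Bottom (7 > -6) — not an equilibrium.
(Bottom, Left): Player I prefers Top (7 > 2) — not an equilibrium.
(Bottom, Right): Player II prefers Left (3 > -5) — not an equilibrium.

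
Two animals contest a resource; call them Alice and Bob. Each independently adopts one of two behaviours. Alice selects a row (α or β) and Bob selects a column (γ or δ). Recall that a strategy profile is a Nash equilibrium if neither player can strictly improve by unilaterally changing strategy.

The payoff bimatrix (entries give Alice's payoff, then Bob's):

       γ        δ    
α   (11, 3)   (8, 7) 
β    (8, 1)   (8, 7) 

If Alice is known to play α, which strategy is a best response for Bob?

Against α, Bob earns 3 from γ and 7 from δ.
So δ is the best response.

δ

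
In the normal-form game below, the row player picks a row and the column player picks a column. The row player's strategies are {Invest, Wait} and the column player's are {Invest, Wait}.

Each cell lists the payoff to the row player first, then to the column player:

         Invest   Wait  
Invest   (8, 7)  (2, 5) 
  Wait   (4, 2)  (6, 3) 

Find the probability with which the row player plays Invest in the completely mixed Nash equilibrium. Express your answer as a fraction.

1/3

Let x be the probability that the row player plays Invest. In a completely mixed equilibrium, the column player must be indifferent between Invest and Wait.
The column player's expected payoff from Invest is 7x + 2(1−x); from Wait it is 5x + 3(1−x).
Setting these equal: 5x + 2 = 2x + 3, so x = 1/3.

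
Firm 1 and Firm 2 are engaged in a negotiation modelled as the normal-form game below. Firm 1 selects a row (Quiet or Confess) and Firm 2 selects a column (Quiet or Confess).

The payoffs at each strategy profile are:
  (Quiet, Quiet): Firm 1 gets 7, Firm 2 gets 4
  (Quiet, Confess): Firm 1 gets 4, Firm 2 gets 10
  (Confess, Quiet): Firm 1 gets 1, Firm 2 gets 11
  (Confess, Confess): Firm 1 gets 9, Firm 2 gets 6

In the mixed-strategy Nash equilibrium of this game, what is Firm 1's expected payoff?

First find q, the probability Firm 2 plays Quiet, from Firm 1's indifference between Quiet and Confess: 7q + 4(1−q) = q + 9(1−q), giving q = 5/11.
Since Firm 1 is indifferent in equilibrium, Firm 1's expected payoff equals the payoff from either row against (5/11, 6/11). Using Quiet: 7(5/11) + 4(6/11) = 59/11.

59/11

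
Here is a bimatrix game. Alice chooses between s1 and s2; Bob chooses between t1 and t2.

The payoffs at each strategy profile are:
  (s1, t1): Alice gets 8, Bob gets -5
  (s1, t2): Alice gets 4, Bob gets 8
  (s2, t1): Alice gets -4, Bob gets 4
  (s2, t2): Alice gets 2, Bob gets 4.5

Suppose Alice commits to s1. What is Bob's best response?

Against s1, Bob earns -5 from t1 and 8 from t2.
So t2 is the best response.

t2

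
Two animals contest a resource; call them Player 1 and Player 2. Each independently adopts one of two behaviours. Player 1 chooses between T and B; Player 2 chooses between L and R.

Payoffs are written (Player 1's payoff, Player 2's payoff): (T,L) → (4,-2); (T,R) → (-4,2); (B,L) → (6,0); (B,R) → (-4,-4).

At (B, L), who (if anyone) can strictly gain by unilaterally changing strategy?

Neither

Player 1 at (B, L) earns 6; deviating to T yields 4 — not better.
Player 2 earns 0; deviating to R yields -4 — not better.
Neither player can strictly improve; the profile is a Nash equilibrium.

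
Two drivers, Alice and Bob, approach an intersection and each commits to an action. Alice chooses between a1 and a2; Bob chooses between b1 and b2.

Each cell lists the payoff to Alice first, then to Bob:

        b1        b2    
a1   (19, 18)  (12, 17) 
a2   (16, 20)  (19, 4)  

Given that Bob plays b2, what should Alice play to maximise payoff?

a2

Against b2, Alice earns 12 from a1 and 19 from a2.
So a2 is the best response.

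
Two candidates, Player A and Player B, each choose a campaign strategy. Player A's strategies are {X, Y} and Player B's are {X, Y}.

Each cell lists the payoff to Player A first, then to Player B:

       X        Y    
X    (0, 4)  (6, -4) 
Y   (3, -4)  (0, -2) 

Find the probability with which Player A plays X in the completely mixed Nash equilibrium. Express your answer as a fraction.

Let p be the probability that Player A plays X. In a completely mixed equilibrium, Player B must be indifferent between X and Y.
Player B's expected payoff from X is 4p − 4(1−p); from Y it is −4p − 2(1−p).
Setting these equal: 8p − 4 = −2p − 2, so p = 1/5.

1/5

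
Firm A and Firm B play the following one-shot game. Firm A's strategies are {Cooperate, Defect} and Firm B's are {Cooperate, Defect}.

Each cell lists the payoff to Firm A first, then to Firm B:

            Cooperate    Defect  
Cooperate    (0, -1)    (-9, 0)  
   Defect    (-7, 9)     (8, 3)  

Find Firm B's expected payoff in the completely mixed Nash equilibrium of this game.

First find x, the probability Firm A plays Cooperate, from Firm B's indifference between Cooperate and Defect: −x + 9(1−x) = 3(1−x), giving x = 6/7.
Since Firm B is indifferent in equilibrium, Firm B's expected payoff equals the payoff from either column against (6/7, 1/7). Using Cooperate: −(6/7) + 9(1/7) = 3/7.

3/7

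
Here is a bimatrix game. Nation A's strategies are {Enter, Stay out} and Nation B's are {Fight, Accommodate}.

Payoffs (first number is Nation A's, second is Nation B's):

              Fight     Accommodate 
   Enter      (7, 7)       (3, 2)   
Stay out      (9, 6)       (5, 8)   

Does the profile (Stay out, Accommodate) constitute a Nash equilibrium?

Yes

At (Stay out, Accommodate), Nation A earns 5; switching to Enter would give 3, so Nation A has no profitable deviation.
Nation B earns 8; switching to Fight would give 6, so Nation B has no profitable deviation.
Neither player can gain by a unilateral deviation, so this profile is a Nash equilibrium.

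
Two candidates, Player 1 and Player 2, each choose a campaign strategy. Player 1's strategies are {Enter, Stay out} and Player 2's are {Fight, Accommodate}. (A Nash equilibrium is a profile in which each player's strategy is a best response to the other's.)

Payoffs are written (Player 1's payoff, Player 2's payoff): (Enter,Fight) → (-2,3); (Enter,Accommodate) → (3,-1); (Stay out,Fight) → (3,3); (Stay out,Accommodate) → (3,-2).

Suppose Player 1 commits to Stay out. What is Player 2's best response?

Against Stay out, Player 2 earns 3 from Fight and -2 from Accommodate.
So Fight is the best response.

Fight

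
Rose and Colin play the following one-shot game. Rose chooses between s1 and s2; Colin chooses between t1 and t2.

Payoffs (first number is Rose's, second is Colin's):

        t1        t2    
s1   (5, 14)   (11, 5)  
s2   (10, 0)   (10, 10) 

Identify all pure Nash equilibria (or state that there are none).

none

(s1, t1): Rose prefers s2 (10 > 5) — not an equilibrium.
(s1, t2): Colin prefers t1 (14 > 5) — not an equilibrium.
(s2, t1): Colin prefers t2 (10 > 0) — not an equilibrium.
(s2, t2): Rose prefers s1 (11 > 10) — not an equilibrium.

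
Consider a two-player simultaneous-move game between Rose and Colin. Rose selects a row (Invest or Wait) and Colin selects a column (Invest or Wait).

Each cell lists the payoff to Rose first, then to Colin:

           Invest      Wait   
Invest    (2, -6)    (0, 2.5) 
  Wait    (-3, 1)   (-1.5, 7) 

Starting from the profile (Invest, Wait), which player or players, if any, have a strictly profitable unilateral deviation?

Neither

Rose at (Invest, Wait) earns 0; deviating to Wait yields -1.5 — not better.
Colin earns 2.5; deviating to Invest yields -6 — not better.
Neither player can strictly improve; the profile is a Nash equilibrium.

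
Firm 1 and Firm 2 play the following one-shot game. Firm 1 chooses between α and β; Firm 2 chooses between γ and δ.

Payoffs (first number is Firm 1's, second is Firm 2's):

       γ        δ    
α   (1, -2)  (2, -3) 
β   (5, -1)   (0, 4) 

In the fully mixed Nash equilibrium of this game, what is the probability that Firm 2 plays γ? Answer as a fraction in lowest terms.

Let y be the probability that Firm 2 plays γ. In a completely mixed equilibrium, Firm 1 must be indifferent between α and β.
Firm 1's expected payoff from α is y + 2(1−y); from β it is 5y.
Setting these equal: −y + 2 = 5y, so y = 1/3.

1/3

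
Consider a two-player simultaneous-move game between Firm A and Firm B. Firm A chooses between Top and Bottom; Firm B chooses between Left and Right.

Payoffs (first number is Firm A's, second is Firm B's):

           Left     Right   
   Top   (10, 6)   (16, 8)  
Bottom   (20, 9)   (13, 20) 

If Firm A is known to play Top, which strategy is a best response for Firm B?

Right

Against Top, Firm B earns 6 from Left and 8 from Right.
So Right is the best response.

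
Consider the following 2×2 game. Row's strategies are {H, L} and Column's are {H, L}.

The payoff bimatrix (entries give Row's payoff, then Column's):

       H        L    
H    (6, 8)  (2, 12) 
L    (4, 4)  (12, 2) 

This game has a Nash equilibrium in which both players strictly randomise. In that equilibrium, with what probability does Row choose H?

Let p be the probability that Row plays H. In a completely mixed equilibrium, Column must be indifferent between H and L.
Column's expected payoff from H is 8p + 4(1−p); from L it is 12p + 2(1−p).
Setting these equal: 4p + 4 = 10p + 2, so p = 1/3.

1/3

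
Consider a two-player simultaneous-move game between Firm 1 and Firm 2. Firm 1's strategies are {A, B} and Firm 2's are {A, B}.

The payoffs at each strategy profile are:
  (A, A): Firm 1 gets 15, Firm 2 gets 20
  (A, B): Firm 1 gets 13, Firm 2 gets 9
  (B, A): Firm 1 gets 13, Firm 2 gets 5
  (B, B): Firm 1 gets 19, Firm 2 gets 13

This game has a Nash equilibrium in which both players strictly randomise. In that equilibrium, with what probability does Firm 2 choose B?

Let c be the probability that Firm 2 plays A. In a completely mixed equilibrium, Firm 1 must be indifferent between A and B.
Firm 1's expected payoff from A is 15c + 13(1−c); from B it is 13c + 19(1−c).
Setting these equal: 2c + 13 = −6c + 19, so c = 3/4.
Therefore Firm 2 plays B with probability 1 − 3/4 = 1/4.

1/4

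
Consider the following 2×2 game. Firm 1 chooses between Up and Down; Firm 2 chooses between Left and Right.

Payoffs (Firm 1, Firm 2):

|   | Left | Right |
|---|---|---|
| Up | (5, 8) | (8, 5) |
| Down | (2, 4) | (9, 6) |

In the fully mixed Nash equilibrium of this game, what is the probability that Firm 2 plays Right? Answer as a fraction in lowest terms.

Let c be the probability that Firm 2 plays Left. In a completely mixed equilibrium, Firm 1 must be indifferent between Up and Down.
Firm 1's expected payoff from Up is 5c + 8(1−c); from Down it is 2c + 9(1−c).
Setting these equal: −3c + 8 = −7c + 9, so c = 1/4.
Therefore Firm 2 plays Right with probability 1 − 1/4 = 3/4.

3/4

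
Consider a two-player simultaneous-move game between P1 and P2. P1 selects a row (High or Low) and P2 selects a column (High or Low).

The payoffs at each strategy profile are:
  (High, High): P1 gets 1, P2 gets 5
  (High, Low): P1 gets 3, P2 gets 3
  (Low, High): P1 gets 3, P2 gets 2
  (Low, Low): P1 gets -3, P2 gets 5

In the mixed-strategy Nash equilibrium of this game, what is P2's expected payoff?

First find p, the probability P1 plays High, from P2's indifference between High and Low: 5p + 2(1−p) = 3p + 5(1−p), giving p = 3/5.
Since P2 is indifferent in equilibrium, P2's expected payoff equals the payoff from either column against (3/5, 2/5). Using High: 5(3/5) + 2(2/5) = 19/5.

19/5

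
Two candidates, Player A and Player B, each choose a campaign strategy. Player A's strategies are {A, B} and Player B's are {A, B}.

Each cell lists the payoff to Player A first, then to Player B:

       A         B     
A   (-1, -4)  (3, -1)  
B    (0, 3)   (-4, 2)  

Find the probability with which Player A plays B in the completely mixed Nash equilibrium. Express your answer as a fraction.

Let p be the probability that Player A plays A. In a completely mixed equilibrium, Player B must be indifferent between A and B.
Player B's expected payoff from A is −4p + 3(1−p); from B it is −p + 2(1−p).
Setting these equal: −7p + 3 = −3p + 2, so p = 1/4.
Therefore Player A plays B with probability 1 − 1/4 = 3/4.

3/4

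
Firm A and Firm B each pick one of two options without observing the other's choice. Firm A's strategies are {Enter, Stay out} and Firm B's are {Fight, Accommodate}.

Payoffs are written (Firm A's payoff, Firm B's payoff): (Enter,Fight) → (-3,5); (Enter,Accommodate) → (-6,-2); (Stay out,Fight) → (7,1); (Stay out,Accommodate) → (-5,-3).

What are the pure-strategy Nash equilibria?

(Stay out, Fight)

(Enter, Fight): Firm A prefers Stay out (7 > -3) — not an equilibrium.
(Enter, Accommodate): Firm A prefers Stay out (-5 > -6); Firm B prefers Fight (5 > -2) — not an equilibrium.
(Stay out, Fight): Firm A gets 7 ≥ -3 from Enter, and Firm B gets 1 ≥ -3 from Accommodate — Nash equilibrium.
(Stay out, Accommodate): Firm B prefers Fight (1 > -3) — not an equilibrium.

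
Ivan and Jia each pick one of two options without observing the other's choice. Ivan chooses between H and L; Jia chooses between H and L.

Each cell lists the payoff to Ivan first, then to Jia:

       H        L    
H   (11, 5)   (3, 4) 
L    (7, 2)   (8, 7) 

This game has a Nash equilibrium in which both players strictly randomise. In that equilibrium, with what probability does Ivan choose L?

Let r be the probability that Ivan plays H. In a completely mixed equilibrium, Jia must be indifferent between H and L.
Jia's expected payoff from H is 5r + 2(1−r); from L it is 4r + 7(1−r).
Setting these equal: 3r + 2 = −3r + 7, so r = 5/6.
Therefore Ivan plays L with probability 1 − 5/6 = 1/6.

1/6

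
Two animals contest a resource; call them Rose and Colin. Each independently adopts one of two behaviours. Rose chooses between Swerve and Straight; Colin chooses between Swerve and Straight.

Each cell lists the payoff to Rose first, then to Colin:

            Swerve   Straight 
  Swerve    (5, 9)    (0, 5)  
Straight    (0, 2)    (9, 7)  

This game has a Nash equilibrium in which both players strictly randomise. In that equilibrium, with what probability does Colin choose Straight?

Let c be the probability that Colin plays Swerve. In a completely mixed equilibrium, Rose must be indifferent between Swerve and Straight.
Rose's expected payoff from Swerve is 5c; from Straight it is 9(1−c).
Setting these equal: 5c = −9c + 9, so c = 9/14.
Therefore Colin plays Straight with probability 1 − 9/14 = 5/14.

5/14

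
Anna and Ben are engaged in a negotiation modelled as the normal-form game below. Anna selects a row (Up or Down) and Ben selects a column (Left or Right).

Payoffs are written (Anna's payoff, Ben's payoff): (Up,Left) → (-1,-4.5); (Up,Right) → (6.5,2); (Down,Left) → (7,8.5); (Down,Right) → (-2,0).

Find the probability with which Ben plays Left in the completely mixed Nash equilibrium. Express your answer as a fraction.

Let q be the probability that Ben plays Left. In a completely mixed equilibrium, Anna must be indifferent between Up and Down.
Anna's expected payoff from Up is −q + 6.5(1−q); from Down it is 7q − 2(1−q).
Setting these equal: −7.5q + 6.5 = 9q − 2, so q = 17/33.

17/33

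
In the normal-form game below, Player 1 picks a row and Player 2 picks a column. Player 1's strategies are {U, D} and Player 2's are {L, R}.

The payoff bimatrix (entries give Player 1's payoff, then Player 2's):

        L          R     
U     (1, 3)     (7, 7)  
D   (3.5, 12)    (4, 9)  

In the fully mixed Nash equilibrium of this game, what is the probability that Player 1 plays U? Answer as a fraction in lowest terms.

Let r be the probability that Player 1 plays U. In a completely mixed equilibrium, Player 2 must be indifferent between L and R.
Player 2's expected payoff from L is 3r + 12(1−r); from R it is 7r + 9(1−r).
Setting these equal: −9r + 12 = −2r + 9, so r = 3/7.

3/7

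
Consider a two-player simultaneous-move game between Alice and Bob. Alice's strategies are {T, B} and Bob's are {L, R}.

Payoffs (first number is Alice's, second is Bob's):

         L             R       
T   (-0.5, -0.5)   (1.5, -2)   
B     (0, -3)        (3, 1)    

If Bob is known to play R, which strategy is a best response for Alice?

Against R, Alice earns 1.5 from T and 3 from B.
So B is the best response.

B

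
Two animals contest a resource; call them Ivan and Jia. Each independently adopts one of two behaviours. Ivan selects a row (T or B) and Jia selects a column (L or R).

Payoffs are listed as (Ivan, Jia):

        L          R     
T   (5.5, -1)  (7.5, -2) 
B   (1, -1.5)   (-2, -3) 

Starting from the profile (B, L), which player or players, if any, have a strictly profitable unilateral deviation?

Ivan

Ivan at (B, L) earns 1; deviating to T yields 5.5 — a strict improvement.
Jia earns -1.5; deviating to R yields -3 — not better.
Only Ivan has a strictly profitable deviation.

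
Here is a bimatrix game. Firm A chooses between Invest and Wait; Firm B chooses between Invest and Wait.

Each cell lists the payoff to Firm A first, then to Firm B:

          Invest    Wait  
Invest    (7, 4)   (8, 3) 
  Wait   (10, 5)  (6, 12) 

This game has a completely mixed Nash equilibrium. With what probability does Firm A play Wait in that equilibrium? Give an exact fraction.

Let p be the probability that Firm A plays Invest. In a completely mixed equilibrium, Firm B must be indifferent between Invest and Wait.
Firm B's expected payoff from Invest is 4p + 5(1−p); from Wait it is 3p + 12(1−p).
Setting these equal: −p + 5 = −9p + 12, so p = 7/8.
Therefore Firm A plays Wait with probability 1 − 7/8 = 1/8.

1/8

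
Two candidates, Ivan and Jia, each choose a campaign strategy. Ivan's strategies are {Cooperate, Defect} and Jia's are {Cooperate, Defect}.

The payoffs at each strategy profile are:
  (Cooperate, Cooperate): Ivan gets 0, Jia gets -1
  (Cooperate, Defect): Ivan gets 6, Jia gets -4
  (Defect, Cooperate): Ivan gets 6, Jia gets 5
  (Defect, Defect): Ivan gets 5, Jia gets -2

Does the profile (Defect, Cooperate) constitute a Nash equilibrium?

At (Defect, Cooperate), Ivan earns 6; switching to Cooperate would give 0, so Ivan has no profitable deviation.
Jia earns 5; switching to Defect would give -2, so Jia has no profitable deviation.
Neither player can gain by a unilateral deviation, so this profile is a Nash equilibrium.

Yes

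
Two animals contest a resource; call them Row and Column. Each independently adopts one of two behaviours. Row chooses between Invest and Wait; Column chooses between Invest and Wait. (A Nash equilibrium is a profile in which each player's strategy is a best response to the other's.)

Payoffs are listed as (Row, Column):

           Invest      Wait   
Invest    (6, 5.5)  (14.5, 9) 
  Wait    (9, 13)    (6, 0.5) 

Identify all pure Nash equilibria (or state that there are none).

(Invest, Invest): Row prefers Wait (9 > 6); Column prefers Wait (9 > 5.5) — not an equilibrium.
(Invest, Wait): Row gets 14.5 ≥ 6 from Wait, and Column gets 9 ≥ 5.5 from Invest — Nash equilibrium.
(Wait, Invest): Row gets 9 ≥ 6 from Invest, and Column gets 13 ≥ 0.5 from Wait — Nash equilibrium.
(Wait, Wait): Row prefers Invest (14.5 > 6); Column prefers Invest (13 > 0.5) — not an equilibrium.

(Invest, Wait) and (Wait, Invest)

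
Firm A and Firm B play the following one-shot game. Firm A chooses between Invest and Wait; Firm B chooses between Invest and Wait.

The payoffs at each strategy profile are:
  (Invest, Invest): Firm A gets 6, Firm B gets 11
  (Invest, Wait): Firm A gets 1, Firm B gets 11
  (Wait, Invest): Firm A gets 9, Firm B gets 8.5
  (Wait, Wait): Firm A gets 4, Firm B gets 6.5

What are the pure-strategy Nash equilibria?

(Invest, Invest): Firm A prefers Wait (9 > 6) — not an equilibrium.
(Invest, Wait): Firm A prefers Wait (4 > 1) — not an equilibrium.
(Wait, Invest): Firm A gets 9 ≥ 6 from Invest, and Firm B gets 8.5 ≥ 6.5 from Wait — Nash equilibrium.
(Wait, Wait): Firm B prefers Invest (8.5 > 6.5) — not an equilibrium.

(Wait, Invest)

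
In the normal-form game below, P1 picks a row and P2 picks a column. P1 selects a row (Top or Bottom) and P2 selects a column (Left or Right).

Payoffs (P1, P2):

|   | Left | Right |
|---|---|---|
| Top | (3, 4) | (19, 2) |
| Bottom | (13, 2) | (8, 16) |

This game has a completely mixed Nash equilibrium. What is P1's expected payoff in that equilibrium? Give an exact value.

223/21

First find y, the probability P2 plays Left, from P1's indifference between Top and Bottom: 3y + 19(1−y) = 13y + 8(1−y), giving y = 11/21.
Since P1 is indifferent in equilibrium, P1's expected payoff equals the payoff from either row against (11/21, 10/21). Using Top: 3(11/21) + 19(10/21) = 223/21.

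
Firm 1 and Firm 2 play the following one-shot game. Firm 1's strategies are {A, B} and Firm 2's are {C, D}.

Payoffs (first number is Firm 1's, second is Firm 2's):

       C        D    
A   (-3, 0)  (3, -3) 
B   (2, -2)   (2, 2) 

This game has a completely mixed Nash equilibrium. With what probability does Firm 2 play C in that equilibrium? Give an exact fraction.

1/6

Let c be the probability that Firm 2 plays C. In a completely mixed equilibrium, Firm 1 must be indifferent between A and B.
Firm 1's expected payoff from A is −3c + 3(1−c); from B it is 2c + 2(1−c).
Setting these equal: −6c + 3 = 2, so c = 1/6.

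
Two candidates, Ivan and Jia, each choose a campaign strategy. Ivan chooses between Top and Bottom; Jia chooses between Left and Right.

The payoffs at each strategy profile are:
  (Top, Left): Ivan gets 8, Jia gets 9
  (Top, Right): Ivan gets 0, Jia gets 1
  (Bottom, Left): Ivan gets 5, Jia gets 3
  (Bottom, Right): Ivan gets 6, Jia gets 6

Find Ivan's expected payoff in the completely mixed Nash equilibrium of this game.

16/3

First find q, the probability Jia plays Left, from Ivan's indifference between Top and Bottom: 8q = 5q + 6(1−q), giving q = 2/3.
Since Ivan is indifferent in equilibrium, Ivan's expected payoff equals the payoff from either row against (2/3, 1/3). Using Top: 8(2/3) = 16/3.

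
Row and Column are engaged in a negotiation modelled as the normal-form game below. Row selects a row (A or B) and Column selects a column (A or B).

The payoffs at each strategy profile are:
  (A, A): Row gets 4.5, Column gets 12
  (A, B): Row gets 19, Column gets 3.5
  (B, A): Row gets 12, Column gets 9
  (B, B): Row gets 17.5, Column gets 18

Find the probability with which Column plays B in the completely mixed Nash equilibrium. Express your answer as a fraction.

Let c be the probability that Column plays A. In a completely mixed equilibrium, Row must be indifferent between A and B.
Row's expected payoff from A is 4.5c + 19(1−c); from B it is 12c + 17.5(1−c).
Setting these equal: −14.5c + 19 = −5.5c + 17.5, so c = 1/6.
Therefore Column plays B with probability 1 − 1/6 = 5/6.

5/6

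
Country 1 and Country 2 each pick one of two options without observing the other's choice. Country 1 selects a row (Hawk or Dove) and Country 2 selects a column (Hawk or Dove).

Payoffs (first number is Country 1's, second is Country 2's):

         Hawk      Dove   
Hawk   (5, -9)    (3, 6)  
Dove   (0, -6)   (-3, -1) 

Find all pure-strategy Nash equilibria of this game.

(Hawk, Hawk): Country 2 prefers Dove (6 > -9) — not an equilibrium.
(Hawk, Dove): Country 1 gets 3 ≥ -3 from Dove, and Country 2 gets 6 ≥ -9 from Hawk — Nash equilibrium.
(Dove, Hawk): Country 1 prefers Hawk (5 > 0); Country 2 prefers Dove (-1 > -6) — not an equilibrium.
(Dove, Dove): Country 1 prefers Hawk (3 > -3) — not an equilibrium.

(Hawk, Dove)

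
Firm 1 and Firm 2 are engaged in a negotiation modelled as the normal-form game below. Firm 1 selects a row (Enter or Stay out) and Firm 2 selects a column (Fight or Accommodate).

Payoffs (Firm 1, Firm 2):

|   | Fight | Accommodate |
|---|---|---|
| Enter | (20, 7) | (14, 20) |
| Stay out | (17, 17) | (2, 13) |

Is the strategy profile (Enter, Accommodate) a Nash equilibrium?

Yes

At (Enter, Accommodate), Firm 1 earns 14; switching to Stay out would give 2, so Firm 1 has no profitable deviation.
Firm 2 earns 20; switching to Fight would give 7, so Firm 2 has no profitable deviation.
Neither player can gain by a unilateral deviation, so this profile is a Nash equilibrium.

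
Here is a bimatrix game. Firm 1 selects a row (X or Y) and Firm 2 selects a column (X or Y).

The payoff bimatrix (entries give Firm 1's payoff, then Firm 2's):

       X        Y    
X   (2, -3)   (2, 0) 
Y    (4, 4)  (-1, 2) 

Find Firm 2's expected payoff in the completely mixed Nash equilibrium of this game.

6/5

First find p, the probability Firm 1 plays X, from Firm 2's indifference between X and Y: −3p + 4(1−p) = 2(1−p), giving p = 2/5.
Since Firm 2 is indifferent in equilibrium, Firm 2's expected payoff equals the payoff from either column against (2/5, 3/5). Using X: −3(2/5) + 4(3/5) = 6/5.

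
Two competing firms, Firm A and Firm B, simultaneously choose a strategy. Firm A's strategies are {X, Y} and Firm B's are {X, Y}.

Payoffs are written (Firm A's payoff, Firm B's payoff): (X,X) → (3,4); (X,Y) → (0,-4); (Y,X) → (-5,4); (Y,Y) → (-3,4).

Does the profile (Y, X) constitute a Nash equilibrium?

At (Y, X), Firm A earns -5; switching to X would give 3, so Firm A would deviate.
Firm B earns 4; switching to Y would give 4, so Firm B has no profitable deviation.
Since at least one player can profitably deviate, this is not a Nash equilibrium.

No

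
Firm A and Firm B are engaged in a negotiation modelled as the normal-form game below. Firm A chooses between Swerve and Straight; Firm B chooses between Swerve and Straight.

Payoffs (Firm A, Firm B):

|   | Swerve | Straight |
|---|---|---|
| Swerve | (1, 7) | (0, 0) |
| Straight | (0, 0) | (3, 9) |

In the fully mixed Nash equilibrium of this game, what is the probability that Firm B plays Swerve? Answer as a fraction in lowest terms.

3/4

Let c be the probability that Firm B plays Swerve. In a completely mixed equilibrium, Firm A must be indifferent between Swerve and Straight.
Firm A's expected payoff from Swerve is c; from Straight it is 3(1−c).
Setting these equal: c = −3c + 3, so c = 3/4.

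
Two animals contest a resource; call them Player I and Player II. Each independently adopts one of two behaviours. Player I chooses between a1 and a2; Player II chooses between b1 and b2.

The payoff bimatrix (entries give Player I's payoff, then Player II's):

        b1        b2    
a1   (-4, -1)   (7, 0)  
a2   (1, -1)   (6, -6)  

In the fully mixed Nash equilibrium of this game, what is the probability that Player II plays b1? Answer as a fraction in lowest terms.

1/6

Let c be the probability that Player II plays b1. In a completely mixed equilibrium, Player I must be indifferent between a1 and a2.
Player I's expected payoff from a1 is −4c + 7(1−c); from a2 it is c + 6(1−c).
Setting these equal: −11c + 7 = −5c + 6, so c = 1/6.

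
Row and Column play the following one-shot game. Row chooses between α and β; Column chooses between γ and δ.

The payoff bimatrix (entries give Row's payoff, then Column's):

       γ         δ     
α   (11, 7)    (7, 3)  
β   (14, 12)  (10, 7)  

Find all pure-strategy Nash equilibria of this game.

(α, γ): Row prefers β (14 > 11) — not an equilibrium.
(α, δ): Row prefers β (10 > 7); Column prefers γ (7 > 3) — not an equilibrium.
(β, γ): Row gets 14 ≥ 11 from α, and Column gets 12 ≥ 7 from δ — Nash equilibrium.
(β, δ): Column prefers γ (12 > 7) — not an equilibrium.

(β, γ)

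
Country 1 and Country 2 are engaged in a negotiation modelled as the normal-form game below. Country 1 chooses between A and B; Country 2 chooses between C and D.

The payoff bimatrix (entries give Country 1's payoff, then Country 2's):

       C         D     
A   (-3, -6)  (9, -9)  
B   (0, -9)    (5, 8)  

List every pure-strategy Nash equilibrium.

(A, C): Country 1 prefers B (0 > -3) — not an equilibrium.
(A, D): Country 2 prefers C (-6 > -9) — not an equilibrium.
(B, C): Country 2 prefers D (8 > -9) — not an equilibrium.
(B, D): Country 1 prefers A (9 > 5) — not an equilibrium.

none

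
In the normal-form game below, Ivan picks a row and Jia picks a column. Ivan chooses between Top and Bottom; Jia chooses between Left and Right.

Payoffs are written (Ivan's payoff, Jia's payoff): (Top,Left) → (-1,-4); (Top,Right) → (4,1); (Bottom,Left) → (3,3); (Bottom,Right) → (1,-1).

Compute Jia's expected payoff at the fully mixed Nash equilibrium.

-1/9

First find p, the probability Ivan plays Top, from Jia's indifference between Left and Right: −4p + 3(1−p) = p − (1−p), giving p = 4/9.
Since Jia is indifferent in equilibrium, Jia's expected payoff equals the payoff from either column against (4/9, 5/9). Using Left: −4(4/9) + 3(5/9) = -1/9.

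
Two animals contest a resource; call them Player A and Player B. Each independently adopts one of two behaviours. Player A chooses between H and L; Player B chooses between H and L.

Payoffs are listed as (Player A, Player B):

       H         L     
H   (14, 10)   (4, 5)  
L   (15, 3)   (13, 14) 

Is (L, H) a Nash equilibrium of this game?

No

At (L, H), Player A earns 15; switching to H would give 14, so Player A has no profitable deviation.
Player B earns 3; switching to L would give 14, so Player B would deviate.
Since at least one player can profitably deviate, this is not a Nash equilibrium.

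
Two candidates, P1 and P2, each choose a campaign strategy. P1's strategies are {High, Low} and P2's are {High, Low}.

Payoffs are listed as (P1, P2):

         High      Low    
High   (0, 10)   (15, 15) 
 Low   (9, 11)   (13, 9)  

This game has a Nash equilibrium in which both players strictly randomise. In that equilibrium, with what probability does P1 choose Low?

Let r be the probability that P1 plays High. In a completely mixed equilibrium, P2 must be indifferent between High and Low.
P2's expected payoff from High is 10r + 11(1−r); from Low it is 15r + 9(1−r).
Setting these equal: −r + 11 = 6r + 9, so r = 2/7.
Therefore P1 plays Low with probability 1 − 2/7 = 5/7.

5/7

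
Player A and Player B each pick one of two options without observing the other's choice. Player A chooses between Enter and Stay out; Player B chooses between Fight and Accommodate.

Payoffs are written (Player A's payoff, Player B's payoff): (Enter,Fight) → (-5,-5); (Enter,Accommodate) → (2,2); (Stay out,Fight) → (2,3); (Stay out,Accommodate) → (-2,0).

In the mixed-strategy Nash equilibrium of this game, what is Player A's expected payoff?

First find y, the probability Player B plays Fight, from Player A's indifference between Enter and Stay out: −5y + 2(1−y) = 2y − 2(1−y), giving y = 4/11.
Since Player A is indifferent in equilibrium, Player A's expected payoff equals the payoff from either row against (4/11, 7/11). Using Enter: −5(4/11) + 2(7/11) = -6/11.

-6/11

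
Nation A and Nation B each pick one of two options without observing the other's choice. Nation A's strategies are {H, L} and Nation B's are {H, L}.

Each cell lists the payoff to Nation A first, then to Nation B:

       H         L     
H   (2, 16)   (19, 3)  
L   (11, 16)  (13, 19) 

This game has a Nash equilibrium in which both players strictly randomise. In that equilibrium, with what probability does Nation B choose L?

Let q be the probability that Nation B plays H. In a completely mixed equilibrium, Nation A must be indifferent between H and L.
Nation A's expected payoff from H is 2q + 19(1−q); from L it is 11q + 13(1−q).
Setting these equal: −17q + 19 = −2q + 13, so q = 2/5.
Therefore Nation B plays L with probability 1 − 2/5 = 3/5.

3/5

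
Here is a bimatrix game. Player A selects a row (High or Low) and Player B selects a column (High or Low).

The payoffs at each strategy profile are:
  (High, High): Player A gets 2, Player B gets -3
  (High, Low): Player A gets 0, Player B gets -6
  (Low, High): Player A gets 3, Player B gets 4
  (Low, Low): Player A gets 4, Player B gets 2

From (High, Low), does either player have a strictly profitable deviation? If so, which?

Player A at (High, Low) earns 0; deviating to Low yields 4 — a strict improvement.
Player B earns -6; deviating to High yields -3 — a strict improvement.
Both Player A and Player B have strictly profitable deviations.

Both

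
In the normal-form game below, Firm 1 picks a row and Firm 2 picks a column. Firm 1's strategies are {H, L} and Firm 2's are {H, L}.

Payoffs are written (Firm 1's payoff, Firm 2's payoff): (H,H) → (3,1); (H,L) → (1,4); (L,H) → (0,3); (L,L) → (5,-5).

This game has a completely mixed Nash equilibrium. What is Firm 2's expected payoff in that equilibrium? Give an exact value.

17/11

First find p, the probability Firm 1 plays H, from Firm 2's indifference between H and L: p + 3(1−p) = 4p − 5(1−p), giving p = 8/11.
Since Firm 2 is indifferent in equilibrium, Firm 2's expected payoff equals the payoff from either column against (8/11, 3/11). Using H: (8/11) + 3(3/11) = 17/11.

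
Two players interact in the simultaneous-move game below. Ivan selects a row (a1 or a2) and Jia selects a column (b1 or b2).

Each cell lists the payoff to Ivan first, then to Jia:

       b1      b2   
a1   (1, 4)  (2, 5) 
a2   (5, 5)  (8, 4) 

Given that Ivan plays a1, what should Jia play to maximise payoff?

Against a1, Jia earns 4 from b1 and 5 from b2.
So b2 is the best response.

b2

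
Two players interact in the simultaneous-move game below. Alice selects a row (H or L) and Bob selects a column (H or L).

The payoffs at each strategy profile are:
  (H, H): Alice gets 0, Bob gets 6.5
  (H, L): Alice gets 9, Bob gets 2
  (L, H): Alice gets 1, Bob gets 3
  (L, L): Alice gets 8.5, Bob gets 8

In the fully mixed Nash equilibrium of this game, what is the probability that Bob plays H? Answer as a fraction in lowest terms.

Let y be the probability that Bob plays H. In a completely mixed equilibrium, Alice must be indifferent between H and L.
Alice's expected payoff from H is 9(1−y); from L it is y + 8.5(1−y).
Setting these equal: −9y + 9 = −7.5y + 8.5, so y = 1/3.

1/3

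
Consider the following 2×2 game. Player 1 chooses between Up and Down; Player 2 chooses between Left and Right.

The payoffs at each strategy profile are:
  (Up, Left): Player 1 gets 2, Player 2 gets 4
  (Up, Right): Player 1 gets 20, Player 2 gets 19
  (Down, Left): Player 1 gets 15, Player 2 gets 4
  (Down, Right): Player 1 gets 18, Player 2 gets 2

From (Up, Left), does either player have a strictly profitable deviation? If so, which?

Player 1 at (Up, Left) earns 2; deviating to Down yields 15 — a strict improvement.
Player 2 earns 4; deviating to Right yields 19 — a strict improvement.
Both Player 1 and Player 2 have strictly profitable deviations.

Both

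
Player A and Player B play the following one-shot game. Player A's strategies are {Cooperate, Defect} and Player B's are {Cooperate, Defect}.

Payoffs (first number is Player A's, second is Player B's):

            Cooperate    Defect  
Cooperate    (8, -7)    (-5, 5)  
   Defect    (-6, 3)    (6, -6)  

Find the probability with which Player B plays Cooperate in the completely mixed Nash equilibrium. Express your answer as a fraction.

Let y be the probability that Player B plays Cooperate. In a completely mixed equilibrium, Player A must be indifferent between Cooperate and Defect.
Player A's expected payoff from Cooperate is 8y − 5(1−y); from Defect it is −6y + 6(1−y).
Setting these equal: 13y − 5 = −12y + 6, so y = 11/25.

11/25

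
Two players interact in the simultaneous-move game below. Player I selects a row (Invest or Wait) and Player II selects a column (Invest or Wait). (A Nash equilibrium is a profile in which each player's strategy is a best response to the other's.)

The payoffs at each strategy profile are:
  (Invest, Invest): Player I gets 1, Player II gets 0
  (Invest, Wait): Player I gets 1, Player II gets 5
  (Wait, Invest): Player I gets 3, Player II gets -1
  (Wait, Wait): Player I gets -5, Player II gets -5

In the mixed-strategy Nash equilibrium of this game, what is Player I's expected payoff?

First find y, the probability Player II plays Invest, from Player I's indifference between Invest and Wait: y + (1−y) = 3y − 5(1−y), giving y = 3/4.
Since Player I is indifferent in equilibrium, Player I's expected payoff equals the payoff from either row against (3/4, 1/4). Using Invest: (3/4) + (1/4) = 1.

1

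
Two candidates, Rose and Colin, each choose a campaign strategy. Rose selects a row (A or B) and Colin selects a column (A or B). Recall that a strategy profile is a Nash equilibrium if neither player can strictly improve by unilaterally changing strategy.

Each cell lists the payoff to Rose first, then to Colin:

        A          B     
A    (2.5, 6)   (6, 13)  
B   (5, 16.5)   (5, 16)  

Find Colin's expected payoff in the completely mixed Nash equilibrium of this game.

First find p, the probability Rose plays A, from Colin's indifference between A and B: 6p + 16.5(1−p) = 13p + 16(1−p), giving p = 1/15.
Since Colin is indifferent in equilibrium, Colin's expected payoff equals the payoff from either column against (1/15, 14/15). Using A: 6(1/15) + 16.5(14/15) = 79/5.

79/5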